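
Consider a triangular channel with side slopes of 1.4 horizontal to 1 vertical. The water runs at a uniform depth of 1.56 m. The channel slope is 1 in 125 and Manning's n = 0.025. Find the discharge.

For a triangular section with side slope z = 1.4: A = zy² = 1.4×1.56² = 3.407 m²; P = 2y√(1+z²) = 2×1.56×1.72 = 5.368 m.
Hydraulic radius R = A/P = 3.407/5.368 = 0.6347 m.
Manning's equation: Q = (1/n) A R^(2/3) S^(1/2) = (1/0.025) × 3.407 × 0.6347^(2/3) × 0.008^(1/2) = 9 m³/s.

Q = 9 m³/s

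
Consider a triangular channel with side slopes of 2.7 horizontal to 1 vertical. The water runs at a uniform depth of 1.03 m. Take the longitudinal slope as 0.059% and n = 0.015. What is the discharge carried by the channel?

Q = 2.86 m³/s

For a triangular section with side slope z = 2.7: A = zy² = 2.7×1.03² = 2.864 m²; P = 2y√(1+z²) = 2×1.03×2.879 = 5.931 m.
Hydraulic radius R = A/P = 2.864/5.931 = 0.4829 m.
Manning's equation: Q = (1/n) A R^(2/3) S^(1/2) = (1/0.015) × 2.864 × 0.4829^(2/3) × 0.00059^(1/2) = 2.86 m³/s.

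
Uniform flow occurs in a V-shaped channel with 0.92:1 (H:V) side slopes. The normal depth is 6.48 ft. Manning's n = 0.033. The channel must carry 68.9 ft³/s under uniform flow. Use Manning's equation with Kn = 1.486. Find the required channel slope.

S = 0.00055

For a triangular section with side slope z = 0.92: A = zy² = 0.92×6.48² = 38.63 ft²; P = 2y√(1+z²) = 2×6.48×1.359 = 17.61 ft.
Hydraulic radius R = A/P = 38.63/17.61 = 2.194 ft.
From Manning's equation, S = [nQ / (1.486 A R^(2/3))]² = [0.033 × 68.9 / (1.486 × 38.63 × 2.194^(2/3))]² = 0.00055.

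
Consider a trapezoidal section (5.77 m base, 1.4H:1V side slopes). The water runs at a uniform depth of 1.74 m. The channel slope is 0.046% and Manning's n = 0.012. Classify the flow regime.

With bottom width b = 5.77 m and side slope z = 1.4: A = (b + zy)y = (5.77 + 1.4×1.74)×1.74 = 14.28 m²; P = b + 2y√(1+z²) = 5.77 + 2×1.74×1.72 = 11.76 m.
Hydraulic radius R = A/P = 14.28/11.76 = 1.214 m.
V = (1/n) R^(2/3) √S = (1/0.012) × 1.214^(2/3) × √0.00046 = 2.034 m/s. Hydraulic depth D_h = A/T = 14.28/10.64 = 1.342 m.
Froude number Fr = V/√(g·D_h) = 2.034/√(9.81×1.342) = 0.561, which is less than 1, so the flow is subcritical.

subcritical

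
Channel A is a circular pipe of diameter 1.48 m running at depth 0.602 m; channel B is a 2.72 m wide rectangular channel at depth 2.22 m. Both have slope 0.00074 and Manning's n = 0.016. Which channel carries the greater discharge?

Channel A: For a circular section of diameter D = 1.48 m at depth y = 0.602 m, the central angle is θ = 2 arccos(1 − 2y/D) = 2.766 rad. Then A = (D²/8)(θ − sin θ) = 0.6571 m² and P = Dθ/2 = 2.047 m. Hydraulic radius R = A/P = 0.6571/2.047 = 0.321 m. Q_A = (1/0.016)·0.6571·0.321^(2/3)·√0.00074 = 0.5238 m³/s.
Channel B: Flow area A = b·y = 2.72 × 2.22 = 6.038 m². Wetted perimeter P = b + 2y = 2.72 + 2×2.22 = 7.16 m. Hydraulic radius R = A/P = 6.038/7.16 = 0.8434 m. Q_B = (1/0.016)·6.038·0.8434^(2/3)·√0.00074 = 9.164 m³/s.
Q_A = 0.5238 m³/s vs Q_B = 9.164 m³/s, so channel B carries more.

channel B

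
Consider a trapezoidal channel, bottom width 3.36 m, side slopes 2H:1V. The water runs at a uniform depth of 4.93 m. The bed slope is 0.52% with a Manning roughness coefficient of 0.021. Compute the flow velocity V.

V = 6.43 m/s

With bottom width b = 3.36 m and side slope z = 2: A = (b + zy)y = (3.36 + 2×4.93)×4.93 = 65.17 m²; P = b + 2y√(1+z²) = 3.36 + 2×4.93×2.236 = 25.41 m.
Hydraulic radius R = A/P = 65.17/25.41 = 2.565 m.
From Manning's equation, V = (1/n) R^(2/3) S^(1/2) = (1/0.021) × 2.565^(2/3) × 0.0052^(1/2) = 6.43 m/s.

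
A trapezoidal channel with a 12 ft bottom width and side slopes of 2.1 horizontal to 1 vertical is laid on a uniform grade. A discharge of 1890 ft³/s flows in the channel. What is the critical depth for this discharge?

y_c = 6.4 ft

At critical depth, Q² T / (g A³) = 1, i.e. A³/T = Q²/g = 1890²/32.2 = 110900.
Try y = 7.74 ft: A³/T = 235000 — high.
Try y = 6.4 ft: A³/T = 111000 — close enough.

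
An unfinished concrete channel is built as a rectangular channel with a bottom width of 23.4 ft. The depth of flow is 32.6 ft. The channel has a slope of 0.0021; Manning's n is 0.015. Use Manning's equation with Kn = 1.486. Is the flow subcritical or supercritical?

subcritical

Flow area A = b·y = 23.4 × 32.6 = 762.8 ft². Wetted perimeter P = b + 2y = 23.4 + 2×32.6 = 88.6 ft.
Hydraulic radius R = A/P = 762.8/88.6 = 8.61 ft.
V = (1.486/n) R^(2/3) √S = (1.486/0.015) × 8.61^(2/3) × √0.0021 = 19.07 ft/s. Hydraulic depth D_h = A/T = 762.8/23.4 = 32.6 ft.
Froude number Fr = V/√(g·D_h) = 19.07/√(32.2×32.6) = 0.589, which is less than 1, so the flow is subcritical.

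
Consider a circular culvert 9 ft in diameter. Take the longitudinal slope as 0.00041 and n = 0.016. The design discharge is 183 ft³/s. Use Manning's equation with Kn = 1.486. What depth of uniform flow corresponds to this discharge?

y_n = 6.62 ft

Manning's equation rearranged: A R^(2/3) = nQ / (1.486·√S) = 0.016 × 183 / (1.486 × √0.00041) = 97.31.
At y = 4.82 ft: A R^(2/3) = 61.26 — short.
At y = 6.62 ft: A R^(2/3) = 97.34 — close enough.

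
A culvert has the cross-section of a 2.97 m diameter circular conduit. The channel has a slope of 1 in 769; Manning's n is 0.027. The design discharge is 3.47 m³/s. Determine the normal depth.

y_n = 1.41 m

Manning's equation rearranged: A R^(2/3) = nQ / (1·√S) = 0.027 × 3.47 / (√0.0013) = 2.598.
Trying y = 1.27 m: A R^(2/3) = 2.161 — short.
Trying y = 1.72 m: A R^(2/3) = 3.613 — over.
Trying y = 1.41 m: A R^(2/3) = 2.599 — matches.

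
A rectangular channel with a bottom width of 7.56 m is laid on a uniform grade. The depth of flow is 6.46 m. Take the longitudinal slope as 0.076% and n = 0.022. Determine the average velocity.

V = 2.24 m/s

Flow area A = b·y = 7.56 × 6.46 = 48.84 m². Wetted perimeter P = b + 2y = 7.56 + 2×6.46 = 20.48 m.
Hydraulic radius R = A/P = 48.84/20.48 = 2.385 m.
From Manning's equation, V = (1/n) R^(2/3) S^(1/2) = (1/0.022) × 2.385^(2/3) × 0.00076^(1/2) = 2.24 m/s.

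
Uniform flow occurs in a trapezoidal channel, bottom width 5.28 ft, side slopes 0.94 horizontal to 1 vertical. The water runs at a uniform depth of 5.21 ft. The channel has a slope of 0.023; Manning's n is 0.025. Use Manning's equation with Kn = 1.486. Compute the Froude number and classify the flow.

supercritical

With bottom width b = 5.28 ft and side slope z = 0.94: A = (b + zy)y = (5.28 + 0.94×5.21)×5.21 = 53.02 ft²; P = b + 2y√(1+z²) = 5.28 + 2×5.21×1.372 = 19.58 ft.
Hydraulic radius R = A/P = 53.02/19.58 = 2.708 ft.
V = (1.486/n) R^(2/3) √S = (1.486/0.025) × 2.708^(2/3) × √0.023 = 17.51 ft/s. Hydraulic depth D_h = A/T = 53.02/15.07 = 3.517 ft.
Froude number Fr = V/√(g·D_h) = 17.51/√(32.2×3.517) = 1.65, which is greater than 1, so the flow is supercritical.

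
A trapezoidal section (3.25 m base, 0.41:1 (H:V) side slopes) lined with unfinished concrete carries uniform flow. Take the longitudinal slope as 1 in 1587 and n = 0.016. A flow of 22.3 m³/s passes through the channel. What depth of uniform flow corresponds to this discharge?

Manning's equation rearranged: A R^(2/3) = nQ / (1·√S) = 0.016 × 22.3 / (√0.0006301) = 14.21.
Trying y = 1.96 m: A R^(2/3) = 8.266 — short.
Trying y = 3.49 m: A R^(2/3) = 21.53 — over.
Trying y = 2.73 m: A R^(2/3) = 14.23 — matches.

y_n = 2.73 m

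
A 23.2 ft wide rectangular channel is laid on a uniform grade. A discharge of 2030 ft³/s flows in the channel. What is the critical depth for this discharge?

y_c = 6.2 ft

For a rectangular channel, critical depth y_c = (q²/g)^(1/3) where q = Q/b = 2030/23.2 = 87.5 ft²/s.
So y_c = (87.5²/32.2)^(1/3) = 6.2 ft.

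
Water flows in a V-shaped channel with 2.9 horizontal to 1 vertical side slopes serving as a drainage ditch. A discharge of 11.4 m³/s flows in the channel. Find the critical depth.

y_c = 1.26 m

At critical depth, Q² T / (g A³) = 1, i.e. A³/T = Q²/g = 11.4²/9.81 = 13.25.
At y = 1.12 m: A³/T = 7.411 — short.
At y = 1.26 m: A³/T = 13.35 — ≈ 13.25.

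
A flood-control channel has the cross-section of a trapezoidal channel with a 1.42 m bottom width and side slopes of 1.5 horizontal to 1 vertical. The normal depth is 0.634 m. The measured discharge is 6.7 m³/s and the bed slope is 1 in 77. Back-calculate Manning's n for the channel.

With bottom width b = 1.42 m and side slope z = 1.5: A = (b + zy)y = (1.42 + 1.5×0.634)×0.634 = 1.503 m²; P = b + 2y√(1+z²) = 1.42 + 2×0.634×1.803 = 3.706 m.
Hydraulic radius R = A/P = 1.503/3.706 = 0.4056 m.
Rearranging Manning's equation: n = (1/Q) A R^(2/3) S^(1/2) = (1/6.7) × 1.503 × 0.4056^(2/3) × √0.01299 = 0.014.

n = 0.014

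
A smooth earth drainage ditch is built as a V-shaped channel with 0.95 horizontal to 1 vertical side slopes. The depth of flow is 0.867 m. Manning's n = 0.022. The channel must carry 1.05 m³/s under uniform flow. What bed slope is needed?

S = 0.00524

For a triangular section with side slope z = 0.95: A = zy² = 0.95×0.867² = 0.7141 m²; P = 2y√(1+z²) = 2×0.867×1.379 = 2.392 m.
Hydraulic radius R = A/P = 0.7141/2.392 = 0.2986 m.
From Manning's equation, S = [nQ / (1 A R^(2/3))]² = [0.022 × 1.05 / (1 × 0.7141 × 0.2986^(2/3))]² = 0.00524.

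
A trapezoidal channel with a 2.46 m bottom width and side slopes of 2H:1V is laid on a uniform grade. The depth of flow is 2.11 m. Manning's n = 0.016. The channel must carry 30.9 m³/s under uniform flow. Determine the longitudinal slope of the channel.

S = 0.000981

With bottom width b = 2.46 m and side slope z = 2: A = (b + zy)y = (2.46 + 2×2.11)×2.11 = 14.09 m²; P = b + 2y√(1+z²) = 2.46 + 2×2.11×2.236 = 11.9 m.
Hydraulic radius R = A/P = 14.09/11.9 = 1.185 m.
From Manning's equation, S = [nQ / (1 A R^(2/3))]² = [0.016 × 30.9 / (1 × 14.09 × 1.185^(2/3))]² = 0.000981.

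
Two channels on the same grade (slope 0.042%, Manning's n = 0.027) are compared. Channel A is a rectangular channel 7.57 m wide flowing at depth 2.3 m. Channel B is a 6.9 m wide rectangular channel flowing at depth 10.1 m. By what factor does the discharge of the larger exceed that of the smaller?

Channel A: Flow area A = b·y = 7.57 × 2.3 = 17.41 m². Wetted perimeter P = b + 2y = 7.57 + 2×2.3 = 12.17 m. Hydraulic radius R = A/P = 17.41/12.17 = 1.431 m. Q_A = (1/0.027)·17.41·1.431^(2/3)·√0.00042 = 16.78 m³/s.
Channel B: Flow area A = b·y = 6.9 × 10.1 = 69.69 m². Wetted perimeter P = b + 2y = 6.9 + 2×10.1 = 27.1 m. Hydraulic radius R = A/P = 69.69/27.1 = 2.572 m. Q_B = (1/0.027)·69.69·2.572^(2/3)·√0.00042 = 99.29 m³/s.
The larger discharge is 99.29 m³/s and the smaller is 16.78 m³/s; the ratio is 5.92.

5.92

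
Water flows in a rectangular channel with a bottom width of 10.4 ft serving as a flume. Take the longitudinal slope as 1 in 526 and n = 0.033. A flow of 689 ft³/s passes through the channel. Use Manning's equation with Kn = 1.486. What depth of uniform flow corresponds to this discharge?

Manning's equation rearranged: A R^(2/3) = nQ / (1.486·√S) = 0.033 × 689 / (1.486 × √0.001901) = 350.9.
At y = 16.7 ft: A R^(2/3) = 435.1 — high.
At y = 10.8 ft: A R^(2/3) = 259.4 — low.
At y = 13.9 ft: A R^(2/3) = 351.1 — close enough.

y_n = 13.9 ft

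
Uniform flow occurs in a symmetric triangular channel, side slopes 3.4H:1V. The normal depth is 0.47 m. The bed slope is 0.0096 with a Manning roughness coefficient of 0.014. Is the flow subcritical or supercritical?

For a triangular section with side slope z = 3.4: A = zy² = 3.4×0.47² = 0.7511 m²; P = 2y√(1+z²) = 2×0.47×3.544 = 3.331 m.
Hydraulic radius R = A/P = 0.7511/3.331 = 0.2255 m.
V = (1/n) R^(2/3) √S = (1/0.014) × 0.2255^(2/3) × √0.0096 = 2.592 m/s. Hydraulic depth D_h = A/T = 0.7511/3.196 = 0.235 m.
Froude number Fr = V/√(g·D_h) = 2.592/√(9.81×0.235) = 1.71, which is greater than 1, so the flow is supercritical.

supercritical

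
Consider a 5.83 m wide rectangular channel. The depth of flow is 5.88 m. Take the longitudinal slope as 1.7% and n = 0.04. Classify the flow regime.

Flow area A = b·y = 5.83 × 5.88 = 34.28 m². Wetted perimeter P = b + 2y = 5.83 + 2×5.88 = 17.59 m.
Hydraulic radius R = A/P = 34.28/17.59 = 1.949 m.
V = (1/n) R^(2/3) √S = (1/0.04) × 1.949^(2/3) × √0.017 = 5.086 m/s. Hydraulic depth D_h = A/T = 34.28/5.83 = 5.88 m.
Froude number Fr = V/√(g·D_h) = 5.086/√(9.81×5.88) = 0.67, which is less than 1, so the flow is subcritical.

subcritical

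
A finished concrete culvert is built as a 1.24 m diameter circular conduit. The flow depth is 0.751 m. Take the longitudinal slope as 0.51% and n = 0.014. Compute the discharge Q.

Q = 1.92 m³/s

For a circular section of diameter D = 1.24 m at depth y = 0.751 m, the central angle is θ = 2 arccos(1 − 2y/D) = 3.567 rad. Then A = (D²/8)(θ − sin θ) = 0.765 m² and P = Dθ/2 = 2.212 m.
Hydraulic radius R = A/P = 0.765/2.212 = 0.3459 m.
Manning's equation: Q = (1/n) A R^(2/3) S^(1/2) = (1/0.014) × 0.765 × 0.3459^(2/3) × 0.0051^(1/2) = 1.92 m³/s.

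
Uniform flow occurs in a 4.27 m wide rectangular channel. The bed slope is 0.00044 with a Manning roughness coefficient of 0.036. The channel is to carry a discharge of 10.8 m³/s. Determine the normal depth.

Manning's equation rearranged: A R^(2/3) = nQ / (1·√S) = 0.036 × 10.8 / (√0.00044) = 18.54.
Trying y = 4.04 m: A R^(2/3) = 21.56 — over.
Trying y = 3.04 m: A R^(2/3) = 15.1 — short.
Trying y = 3.58 m: A R^(2/3) = 18.56 — matches.

y_n = 3.58 m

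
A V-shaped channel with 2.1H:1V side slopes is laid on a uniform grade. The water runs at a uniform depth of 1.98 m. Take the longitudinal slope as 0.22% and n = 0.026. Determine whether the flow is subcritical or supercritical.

subcritical

For a triangular section with side slope z = 2.1: A = zy² = 2.1×1.98² = 8.233 m²; P = 2y√(1+z²) = 2×1.98×2.326 = 9.211 m.
Hydraulic radius R = A/P = 8.233/9.211 = 0.8938 m.
V = (1/n) R^(2/3) √S = (1/0.026) × 0.8938^(2/3) × √0.0022 = 1.674 m/s. Hydraulic depth D_h = A/T = 8.233/8.316 = 0.99 m.
Froude number Fr = V/√(g·D_h) = 1.674/√(9.81×0.99) = 0.537, which is less than 1, so the flow is subcritical.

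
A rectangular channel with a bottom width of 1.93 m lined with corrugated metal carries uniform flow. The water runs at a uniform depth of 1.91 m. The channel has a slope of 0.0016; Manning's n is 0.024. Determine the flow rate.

Q = 4.57 m³/s

Flow area A = b·y = 1.93 × 1.91 = 3.686 m². Wetted perimeter P = b + 2y = 1.93 + 2×1.91 = 5.75 m.
Hydraulic radius R = A/P = 3.686/5.75 = 0.6411 m.
Manning's equation: Q = (1/n) A R^(2/3) S^(1/2) = (1/0.024) × 3.686 × 0.6411^(2/3) × 0.0016^(1/2) = 4.57 m³/s.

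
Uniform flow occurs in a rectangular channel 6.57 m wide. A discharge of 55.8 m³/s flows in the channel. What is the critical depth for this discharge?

For a rectangular channel, critical depth y_c = (q²/g)^(1/3) where q = Q/b = 55.8/6.57 = 8.493 m²/s.
So y_c = (8.493²/9.81)^(1/3) = 1.94 m.

y_c = 1.94 m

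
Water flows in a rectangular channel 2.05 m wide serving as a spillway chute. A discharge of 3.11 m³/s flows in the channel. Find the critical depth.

y_c = 0.617 m

For a rectangular channel, critical depth y_c = (q²/g)^(1/3) where q = Q/b = 3.11/2.05 = 1.517 m²/s.
So y_c = (1.517²/9.81)^(1/3) = 0.617 m.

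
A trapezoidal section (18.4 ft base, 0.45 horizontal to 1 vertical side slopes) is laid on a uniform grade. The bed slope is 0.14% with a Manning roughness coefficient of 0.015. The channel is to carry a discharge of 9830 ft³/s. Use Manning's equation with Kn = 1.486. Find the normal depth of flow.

y_n = 21.5 ft

Manning's equation rearranged: A R^(2/3) = nQ / (1.486·√S) = 0.015 × 9830 / (1.486 × √0.0014) = 2652.
At y = 17.6 ft: A R^(2/3) = 1872 — low.
At y = 27 ft: A R^(2/3) = 3987 — high.
At y = 21.5 ft: A R^(2/3) = 2652 — matches.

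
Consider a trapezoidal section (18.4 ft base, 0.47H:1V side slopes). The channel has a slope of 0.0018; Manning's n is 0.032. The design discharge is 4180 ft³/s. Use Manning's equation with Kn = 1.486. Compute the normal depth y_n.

y_n = 18.7 ft

Manning's equation rearranged: A R^(2/3) = nQ / (1.486·√S) = 0.032 × 4180 / (1.486 × √0.0018) = 2122.
Try y = 14.3 ft: A R^(2/3) = 1338 — low.
Try y = 23.8 ft: A R^(2/3) = 3251 — high.
Try y = 18.7 ft: A R^(2/3) = 2120 — ≈ 2122.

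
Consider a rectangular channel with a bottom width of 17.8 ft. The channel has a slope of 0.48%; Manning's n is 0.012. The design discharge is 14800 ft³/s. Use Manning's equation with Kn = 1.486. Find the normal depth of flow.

y_n = 27.2 ft

Manning's equation rearranged: A R^(2/3) = nQ / (1.486·√S) = 0.012 × 14800 / (1.486 × √0.0048) = 1725.
Trying y = 34.1 ft: A R^(2/3) = 2233 — too large.
Trying y = 23.5 ft: A R^(2/3) = 1450 — too small.
Trying y = 27.2 ft: A R^(2/3) = 1722 — ≈ 1725.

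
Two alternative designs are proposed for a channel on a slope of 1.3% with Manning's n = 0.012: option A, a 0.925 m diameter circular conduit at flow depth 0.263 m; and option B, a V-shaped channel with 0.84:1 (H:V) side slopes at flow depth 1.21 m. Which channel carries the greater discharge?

Channel A: For a circular section of diameter D = 0.925 m at depth y = 0.263 m, the central angle is θ = 2 arccos(1 − 2y/D) = 2.25 rad. Then A = (D²/8)(θ − sin θ) = 0.1574 m² and P = Dθ/2 = 1.04 m. Hydraulic radius R = A/P = 0.1574/1.04 = 0.1512 m. Q_A = (1/0.012)·0.1574·0.1512^(2/3)·√0.013 = 0.4244 m³/s.
Channel B: For a triangular section with side slope z = 0.84: A = zy² = 0.84×1.21² = 1.23 m²; P = 2y√(1+z²) = 2×1.21×1.306 = 3.16 m. Hydraulic radius R = A/P = 1.23/3.16 = 0.3891 m. Q_B = (1/0.012)·1.23·0.3891^(2/3)·√0.013 = 6.228 m³/s.
Q_A = 0.4244 m³/s vs Q_B = 6.228 m³/s, so channel B carries more.

channel B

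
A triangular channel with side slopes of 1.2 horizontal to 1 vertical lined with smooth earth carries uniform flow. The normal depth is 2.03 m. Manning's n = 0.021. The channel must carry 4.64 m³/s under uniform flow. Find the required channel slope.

S = 0.000541

For a triangular section with side slope z = 1.2: A = zy² = 1.2×2.03² = 4.945 m²; P = 2y√(1+z²) = 2×2.03×1.562 = 6.342 m.
Hydraulic radius R = A/P = 4.945/6.342 = 0.7797 m.
From Manning's equation, S = [nQ / (1 A R^(2/3))]² = [0.021 × 4.64 / (1 × 4.945 × 0.7797^(2/3))]² = 0.000541.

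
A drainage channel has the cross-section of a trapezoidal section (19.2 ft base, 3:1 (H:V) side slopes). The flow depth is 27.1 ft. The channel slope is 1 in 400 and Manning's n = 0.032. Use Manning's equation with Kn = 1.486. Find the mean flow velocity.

With bottom width b = 19.2 ft and side slope z = 3: A = (b + zy)y = (19.2 + 3×27.1)×27.1 = 2724 ft²; P = b + 2y√(1+z²) = 19.2 + 2×27.1×3.162 = 190.6 ft.
Hydraulic radius R = A/P = 2724/190.6 = 14.29 ft.
From Manning's equation, V = (1.486/n) R^(2/3) S^(1/2) = (1.486/0.032) × 14.29^(2/3) × 0.0025^(1/2) = 13.7 ft/s.

V = 13.7 ft/s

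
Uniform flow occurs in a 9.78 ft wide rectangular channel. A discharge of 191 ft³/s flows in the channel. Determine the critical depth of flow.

For a rectangular channel, critical depth y_c = (q²/g)^(1/3) where q = Q/b = 191/9.78 = 19.53 ft²/s.
So y_c = (19.53²/32.2)^(1/3) = 2.28 ft.

y_c = 2.28 ft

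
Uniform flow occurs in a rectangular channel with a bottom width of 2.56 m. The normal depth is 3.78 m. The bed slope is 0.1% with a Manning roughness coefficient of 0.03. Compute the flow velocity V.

Flow area A = b·y = 2.56 × 3.78 = 9.677 m². Wetted perimeter P = b + 2y = 2.56 + 2×3.78 = 10.12 m.
Hydraulic radius R = A/P = 9.677/10.12 = 0.9562 m.
From Manning's equation, V = (1/n) R^(2/3) S^(1/2) = (1/0.03) × 0.9562^(2/3) × 0.001^(1/2) = 1.02 m/s.

V = 1.02 m/s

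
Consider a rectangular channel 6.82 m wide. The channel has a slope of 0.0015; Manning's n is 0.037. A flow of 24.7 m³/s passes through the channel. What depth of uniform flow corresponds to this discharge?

Manning's equation rearranged: A R^(2/3) = nQ / (1·√S) = 0.037 × 24.7 / (√0.0015) = 23.6.
Trying y = 3.12 m: A R^(2/3) = 29.46 — high.
Trying y = 2.09 m: A R^(2/3) = 16.94 — low.
Trying y = 2.65 m: A R^(2/3) = 23.59 — close enough.

y_n = 2.65 m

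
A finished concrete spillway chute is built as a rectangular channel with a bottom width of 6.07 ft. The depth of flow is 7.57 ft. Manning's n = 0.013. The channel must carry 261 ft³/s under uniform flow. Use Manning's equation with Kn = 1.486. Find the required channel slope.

S = 0.000881

Flow area A = b·y = 6.07 × 7.57 = 45.95 ft². Wetted perimeter P = b + 2y = 6.07 + 2×7.57 = 21.21 ft.
Hydraulic radius R = A/P = 45.95/21.21 = 2.166 ft.
From Manning's equation, S = [nQ / (1.486 A R^(2/3))]² = [0.013 × 261 / (1.486 × 45.95 × 2.166^(2/3))]² = 0.000881.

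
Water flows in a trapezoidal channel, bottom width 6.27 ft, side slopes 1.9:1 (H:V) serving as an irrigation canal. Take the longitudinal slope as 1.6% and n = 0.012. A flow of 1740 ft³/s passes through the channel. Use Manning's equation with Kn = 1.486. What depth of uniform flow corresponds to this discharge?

y_n = 4.24 ft

Manning's equation rearranged: A R^(2/3) = nQ / (1.486·√S) = 0.012 × 1740 / (1.486 × √0.016) = 111.1.
Trying y = 3.79 ft: A R^(2/3) = 88.04 — short.
Trying y = 4.24 ft: A R^(2/3) = 111.3 — matches.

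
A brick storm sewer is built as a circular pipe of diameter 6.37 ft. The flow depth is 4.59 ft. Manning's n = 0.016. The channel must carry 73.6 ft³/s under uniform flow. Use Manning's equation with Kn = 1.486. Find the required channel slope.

S = 0.00044

For a circular section of diameter D = 6.37 ft at depth y = 4.59 ft, the central angle is θ = 2 arccos(1 − 2y/D) = 4.055 rad. Then A = (D²/8)(θ − sin θ) = 24.58 ft² and P = Dθ/2 = 12.92 ft.
Hydraulic radius R = A/P = 24.58/12.92 = 1.903 ft.
From Manning's equation, S = [nQ / (1.486 A R^(2/3))]² = [0.016 × 73.6 / (1.486 × 24.58 × 1.903^(2/3))]² = 0.00044.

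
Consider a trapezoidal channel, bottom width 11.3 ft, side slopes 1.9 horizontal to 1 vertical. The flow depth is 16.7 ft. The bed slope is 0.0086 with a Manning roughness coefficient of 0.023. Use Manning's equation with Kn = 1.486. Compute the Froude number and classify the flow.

supercritical

With bottom width b = 11.3 ft and side slope z = 1.9: A = (b + zy)y = (11.3 + 1.9×16.7)×16.7 = 718.6 ft²; P = b + 2y√(1+z²) = 11.3 + 2×16.7×2.147 = 83.01 ft.
Hydraulic radius R = A/P = 718.6/83.01 = 8.657 ft.
V = (1.486/n) R^(2/3) √S = (1.486/0.023) × 8.657^(2/3) × √0.0086 = 25.26 ft/s. Hydraulic depth D_h = A/T = 718.6/74.76 = 9.612 ft.
Froude number Fr = V/√(g·D_h) = 25.26/√(32.2×9.612) = 1.44, which is greater than 1, so the flow is supercritical.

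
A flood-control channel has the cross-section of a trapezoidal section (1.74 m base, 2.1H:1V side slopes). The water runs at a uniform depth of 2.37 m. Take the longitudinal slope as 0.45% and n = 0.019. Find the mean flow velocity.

V = 4.09 m/s

With bottom width b = 1.74 m and side slope z = 2.1: A = (b + zy)y = (1.74 + 2.1×2.37)×2.37 = 15.92 m²; P = b + 2y√(1+z²) = 1.74 + 2×2.37×2.326 = 12.76 m.
Hydraulic radius R = A/P = 15.92/12.76 = 1.247 m.
From Manning's equation, V = (1/n) R^(2/3) S^(1/2) = (1/0.019) × 1.247^(2/3) × 0.0045^(1/2) = 4.09 m/s.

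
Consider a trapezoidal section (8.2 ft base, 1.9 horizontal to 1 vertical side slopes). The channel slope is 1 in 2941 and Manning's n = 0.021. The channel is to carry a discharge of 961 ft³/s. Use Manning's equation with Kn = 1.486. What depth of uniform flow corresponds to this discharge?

Manning's equation rearranged: A R^(2/3) = nQ / (1.486·√S) = 0.021 × 961 / (1.486 × √0.00034) = 736.5.
Trying y = 7.31 ft: A R^(2/3) = 412.2 — short.
Trying y = 11.5 ft: A R^(2/3) = 1141 — over.
Trying y = 9.49 ft: A R^(2/3) = 736.1 — close enough.

y_n = 9.49 ft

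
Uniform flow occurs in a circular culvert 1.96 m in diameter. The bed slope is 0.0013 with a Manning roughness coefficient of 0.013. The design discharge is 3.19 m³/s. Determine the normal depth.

y_n = 1.11 m

Manning's equation rearranged: A R^(2/3) = nQ / (1·√S) = 0.013 × 3.19 / (√0.0013) = 1.15.
At y = 0.79 m: A R^(2/3) = 0.6408 — short.
At y = 1.33 m: A R^(2/3) = 1.506 — over.
At y = 1.11 m: A R^(2/3) = 1.151 — ≈ 1.15.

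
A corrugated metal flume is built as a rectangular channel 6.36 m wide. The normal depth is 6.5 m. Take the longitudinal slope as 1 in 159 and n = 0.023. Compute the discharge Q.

Flow area A = b·y = 6.36 × 6.5 = 41.34 m². Wetted perimeter P = b + 2y = 6.36 + 2×6.5 = 19.36 m.
Hydraulic radius R = A/P = 41.34/19.36 = 2.135 m.
Manning's equation: Q = (1/n) A R^(2/3) S^(1/2) = (1/0.023) × 41.34 × 2.135^(2/3) × 0.006289^(1/2) = 236 m³/s.

Q = 236 m³/s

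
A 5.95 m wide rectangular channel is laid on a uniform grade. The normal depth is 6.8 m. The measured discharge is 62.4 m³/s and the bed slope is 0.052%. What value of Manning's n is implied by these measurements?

Flow area A = b·y = 5.95 × 6.8 = 40.46 m². Wetted perimeter P = b + 2y = 5.95 + 2×6.8 = 19.55 m.
Hydraulic radius R = A/P = 40.46/19.55 = 2.07 m.
Rearranging Manning's equation: n = (1/Q) A R^(2/3) S^(1/2) = (1/62.4) × 40.46 × 2.07^(2/3) × √0.00052 = 0.024.

n = 0.024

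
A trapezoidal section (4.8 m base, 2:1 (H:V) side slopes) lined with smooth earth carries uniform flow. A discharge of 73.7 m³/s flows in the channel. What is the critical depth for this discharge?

y_c = 2.14 m

At critical depth, Q² T / (g A³) = 1, i.e. A³/T = Q²/g = 73.7²/9.81 = 553.7.
Trying y = 1.92 m: A³/T = 365.8 — low.
Trying y = 2.38 m: A³/T = 822.5 — high.
Trying y = 2.14 m: A³/T = 549.2 — matches.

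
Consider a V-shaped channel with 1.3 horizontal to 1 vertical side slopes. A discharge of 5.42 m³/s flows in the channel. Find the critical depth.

At critical depth, Q² T / (g A³) = 1, i.e. A³/T = Q²/g = 5.42²/9.81 = 2.995.
Try y = 1.6 m: A³/T = 8.86 — over.
Try y = 1.09 m: A³/T = 1.3 — short.
Try y = 1.29 m: A³/T = 3.019 — close enough.

y_c = 1.29 m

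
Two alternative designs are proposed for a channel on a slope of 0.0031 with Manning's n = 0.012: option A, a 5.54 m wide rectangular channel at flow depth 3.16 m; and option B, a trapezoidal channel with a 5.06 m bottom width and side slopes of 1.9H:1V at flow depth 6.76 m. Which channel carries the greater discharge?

Channel A: Flow area A = b·y = 5.54 × 3.16 = 17.51 m². Wetted perimeter P = b + 2y = 5.54 + 2×3.16 = 11.86 m. Hydraulic radius R = A/P = 17.51/11.86 = 1.476 m. Q_A = (1/0.012)·17.51·1.476^(2/3)·√0.0031 = 105.3 m³/s.
Channel B: With bottom width b = 5.06 m and side slope z = 1.9: A = (b + zy)y = (5.06 + 1.9×6.76)×6.76 = 121 m²; P = b + 2y√(1+z²) = 5.06 + 2×6.76×2.147 = 34.09 m. Hydraulic radius R = A/P = 121/34.09 = 3.55 m. Q_B = (1/0.012)·121·3.55^(2/3)·√0.0031 = 1307 m³/s.
Q_A = 105.3 m³/s vs Q_B = 1307 m³/s, so channel B carries more.

channel B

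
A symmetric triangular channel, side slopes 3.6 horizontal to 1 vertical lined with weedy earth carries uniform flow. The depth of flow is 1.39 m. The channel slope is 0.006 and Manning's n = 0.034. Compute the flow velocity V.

For a triangular section with side slope z = 3.6: A = zy² = 3.6×1.39² = 6.956 m²; P = 2y√(1+z²) = 2×1.39×3.736 = 10.39 m.
Hydraulic radius R = A/P = 6.956/10.39 = 0.6696 m.
From Manning's equation, V = (1/n) R^(2/3) S^(1/2) = (1/0.034) × 0.6696^(2/3) × 0.006^(1/2) = 1.74 m/s.

V = 1.74 m/s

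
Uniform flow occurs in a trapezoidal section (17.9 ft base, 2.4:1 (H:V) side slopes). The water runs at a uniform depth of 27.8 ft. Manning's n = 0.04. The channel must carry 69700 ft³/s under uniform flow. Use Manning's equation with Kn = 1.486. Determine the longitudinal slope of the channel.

With bottom width b = 17.9 ft and side slope z = 2.4: A = (b + zy)y = (17.9 + 2.4×27.8)×27.8 = 2352 ft²; P = b + 2y√(1+z²) = 17.9 + 2×27.8×2.6 = 162.5 ft.
Hydraulic radius R = A/P = 2352/162.5 = 14.48 ft.
From Manning's equation, S = [nQ / (1.486 A R^(2/3))]² = [0.04 × 69700 / (1.486 × 2352 × 14.48^(2/3))]² = 0.018.

S = 0.018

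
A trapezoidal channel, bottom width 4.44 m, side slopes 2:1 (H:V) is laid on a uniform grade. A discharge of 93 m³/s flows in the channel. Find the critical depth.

y_c = 2.48 m

At critical depth, Q² T / (g A³) = 1, i.e. A³/T = Q²/g = 93²/9.81 = 881.7.
At y = 2.97 m: A³/T = 1795 — high.
At y = 2.15 m: A³/T = 508.8 — low.
At y = 2.48 m: A³/T = 882.2 — ≈ 881.7.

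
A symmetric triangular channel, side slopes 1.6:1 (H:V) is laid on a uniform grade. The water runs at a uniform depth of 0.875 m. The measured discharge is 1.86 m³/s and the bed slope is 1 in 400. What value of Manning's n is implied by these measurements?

n = 0.017

For a triangular section with side slope z = 1.6: A = zy² = 1.6×0.875² = 1.225 m²; P = 2y√(1+z²) = 2×0.875×1.887 = 3.302 m.
Hydraulic radius R = A/P = 1.225/3.302 = 0.371 m.
Rearranging Manning's equation: n = (1/Q) A R^(2/3) S^(1/2) = (1/1.86) × 1.225 × 0.371^(2/3) × √0.0025 = 0.017.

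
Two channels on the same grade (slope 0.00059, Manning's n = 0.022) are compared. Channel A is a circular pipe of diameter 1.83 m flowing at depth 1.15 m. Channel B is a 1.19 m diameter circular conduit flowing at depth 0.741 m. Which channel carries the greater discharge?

Channel A: For a circular section of diameter D = 1.83 m at depth y = 1.15 m, the central angle is θ = 2 arccos(1 − 2y/D) = 3.661 rad. Then A = (D²/8)(θ − sin θ) = 1.74 m² and P = Dθ/2 = 3.35 m. Hydraulic radius R = A/P = 1.74/3.35 = 0.5195 m. Q_A = (1/0.022)·1.74·0.5195^(2/3)·√0.00059 = 1.242 m³/s.
Channel B: For a circular section of diameter D = 1.19 m at depth y = 0.741 m, the central angle is θ = 2 arccos(1 − 2y/D) = 3.637 rad. Then A = (D²/8)(θ − sin θ) = 0.7281 m² and P = Dθ/2 = 2.164 m. Hydraulic radius R = A/P = 0.7281/2.164 = 0.3364 m. Q_B = (1/0.022)·0.7281·0.3364^(2/3)·√0.00059 = 0.3888 m³/s.
Q_A = 1.242 m³/s vs Q_B = 0.3888 m³/s, so channel A carries more.

channel A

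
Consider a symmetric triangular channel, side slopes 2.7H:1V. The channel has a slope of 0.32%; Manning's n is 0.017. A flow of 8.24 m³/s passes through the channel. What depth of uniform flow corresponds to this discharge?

y_n = 1.17 m

Manning's equation rearranged: A R^(2/3) = nQ / (1·√S) = 0.017 × 8.24 / (√0.0032) = 2.476.
Trying y = 1.49 m: A R^(2/3) = 4.72 — too large.
Trying y = 0.989 m: A R^(2/3) = 1.582 — too small.
Trying y = 1.17 m: A R^(2/3) = 2.477 — ≈ 2.476.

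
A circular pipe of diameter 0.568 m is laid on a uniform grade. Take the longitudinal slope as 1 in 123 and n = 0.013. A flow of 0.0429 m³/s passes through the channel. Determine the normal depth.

Manning's equation rearranged: A R^(2/3) = nQ / (1·√S) = 0.013 × 0.0429 / (√0.00813) = 0.006185.
Trying y = 0.143 m: A R^(2/3) = 0.00958 — over.
Trying y = 0.0828 m: A R^(2/3) = 0.00316 — short.
Trying y = 0.115 m: A R^(2/3) = 0.006191 — matches.

y_n = 0.115 m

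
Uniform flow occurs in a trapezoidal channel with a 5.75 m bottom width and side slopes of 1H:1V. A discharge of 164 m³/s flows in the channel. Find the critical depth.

y_c = 3.53 m

At critical depth, Q² T / (g A³) = 1, i.e. A³/T = Q²/g = 164²/9.81 = 2742.
Trying y = 4.35 m: A³/T = 5869 — too large.
Trying y = 3.13 m: A³/T = 1788 — too small.
Trying y = 3.53 m: A³/T = 2744 — matches.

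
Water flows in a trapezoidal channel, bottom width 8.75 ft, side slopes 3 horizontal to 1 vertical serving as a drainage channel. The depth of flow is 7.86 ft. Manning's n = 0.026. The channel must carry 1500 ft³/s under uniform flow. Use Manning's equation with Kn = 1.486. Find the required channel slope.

S = 0.0015

With bottom width b = 8.75 ft and side slope z = 3: A = (b + zy)y = (8.75 + 3×7.86)×7.86 = 254.1 ft²; P = b + 2y√(1+z²) = 8.75 + 2×7.86×3.162 = 58.46 ft.
Hydraulic radius R = A/P = 254.1/58.46 = 4.347 ft.
From Manning's equation, S = [nQ / (1.486 A R^(2/3))]² = [0.026 × 1500 / (1.486 × 254.1 × 4.347^(2/3))]² = 0.0015.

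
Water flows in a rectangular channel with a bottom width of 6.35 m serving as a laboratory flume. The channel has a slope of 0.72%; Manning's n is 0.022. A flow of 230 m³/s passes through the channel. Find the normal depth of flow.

Manning's equation rearranged: A R^(2/3) = nQ / (1·√S) = 0.022 × 230 / (√0.0072) = 59.63.
At y = 4.75 m: A R^(2/3) = 46.32 — too small.
At y = 5.81 m: A R^(2/3) = 59.6 — ≈ 59.63.

y_n = 5.81 m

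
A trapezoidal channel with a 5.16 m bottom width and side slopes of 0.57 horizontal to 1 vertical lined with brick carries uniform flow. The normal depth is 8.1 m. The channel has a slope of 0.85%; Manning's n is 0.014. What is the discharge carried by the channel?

Q = 1160 m³/s

With bottom width b = 5.16 m and side slope z = 0.57: A = (b + zy)y = (5.16 + 0.57×8.1)×8.1 = 79.19 m²; P = b + 2y√(1+z²) = 5.16 + 2×8.1×1.151 = 23.81 m.
Hydraulic radius R = A/P = 79.19/23.81 = 3.327 m.
Manning's equation: Q = (1/n) A R^(2/3) S^(1/2) = (1/0.014) × 79.19 × 3.327^(2/3) × 0.0085^(1/2) = 1160 m³/s.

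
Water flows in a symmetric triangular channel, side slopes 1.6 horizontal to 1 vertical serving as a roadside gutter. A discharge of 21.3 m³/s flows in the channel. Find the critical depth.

At critical depth, Q² T / (g A³) = 1, i.e. A³/T = Q²/g = 21.3²/9.81 = 46.25.
At y = 2.41 m: A³/T = 104.1 — high.
At y = 2.05 m: A³/T = 46.34 — ≈ 46.25.

y_c = 2.05 m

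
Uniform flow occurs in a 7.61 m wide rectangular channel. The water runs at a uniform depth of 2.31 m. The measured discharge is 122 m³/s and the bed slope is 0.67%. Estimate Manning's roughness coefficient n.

n = 0.015

Flow area A = b·y = 7.61 × 2.31 = 17.58 m². Wetted perimeter P = b + 2y = 7.61 + 2×2.31 = 12.23 m.
Hydraulic radius R = A/P = 17.58/12.23 = 1.437 m.
Rearranging Manning's equation: n = (1/Q) A R^(2/3) S^(1/2) = (1/122) × 17.58 × 1.437^(2/3) × √0.0067 = 0.015.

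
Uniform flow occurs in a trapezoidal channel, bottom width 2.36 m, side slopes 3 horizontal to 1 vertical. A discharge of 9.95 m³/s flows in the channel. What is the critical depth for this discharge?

y_c = 0.858 m

At critical depth, Q² T / (g A³) = 1, i.e. A³/T = Q²/g = 9.95²/9.81 = 10.09.
At y = 0.992 m: A³/T = 17.84 — over.
At y = 0.616 m: A³/T = 2.876 — short.
At y = 0.858 m: A³/T = 10.1 — matches.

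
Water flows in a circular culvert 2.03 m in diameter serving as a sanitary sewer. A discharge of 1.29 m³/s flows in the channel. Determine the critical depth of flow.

At critical depth, Q² T / (g A³) = 1, i.e. A³/T = Q²/g = 1.29²/9.81 = 0.1696.
At y = 0.626 m: A³/T = 0.3257 — high.
At y = 0.375 m: A³/T = 0.04413 — low.
At y = 0.529 m: A³/T = 0.1694 — close enough.

y_c = 0.529 m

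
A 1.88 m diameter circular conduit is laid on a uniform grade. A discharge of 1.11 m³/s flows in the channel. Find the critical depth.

y_c = 0.501 m

At critical depth, Q² T / (g A³) = 1, i.e. A³/T = Q²/g = 1.11²/9.81 = 0.1256.
Try y = 0.348 m: A³/T = 0.03031 — low.
Try y = 0.501 m: A³/T = 0.1259 — matches.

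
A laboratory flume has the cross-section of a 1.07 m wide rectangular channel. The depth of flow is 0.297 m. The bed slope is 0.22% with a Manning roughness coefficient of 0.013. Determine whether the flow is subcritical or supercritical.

Flow area A = b·y = 1.07 × 0.297 = 0.3178 m². Wetted perimeter P = b + 2y = 1.07 + 2×0.297 = 1.664 m.
Hydraulic radius R = A/P = 0.3178/1.664 = 0.191 m.
V = (1/n) R^(2/3) √S = (1/0.013) × 0.191^(2/3) × √0.0022 = 1.197 m/s. Hydraulic depth D_h = A/T = 0.3178/1.07 = 0.297 m.
Froude number Fr = V/√(g·D_h) = 1.197/√(9.81×0.297) = 0.701, which is less than 1, so the flow is subcritical.

subcritical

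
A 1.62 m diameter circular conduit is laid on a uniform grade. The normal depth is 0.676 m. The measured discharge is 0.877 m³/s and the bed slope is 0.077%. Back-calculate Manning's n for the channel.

For a circular section of diameter D = 1.62 m at depth y = 0.676 m, the central angle is θ = 2 arccos(1 − 2y/D) = 2.809 rad. Then A = (D²/8)(θ − sin θ) = 0.8145 m² and P = Dθ/2 = 2.275 m.
Hydraulic radius R = A/P = 0.8145/2.275 = 0.358 m.
Rearranging Manning's equation: n = (1/Q) A R^(2/3) S^(1/2) = (1/0.877) × 0.8145 × 0.358^(2/3) × √0.00077 = 0.013.

n = 0.013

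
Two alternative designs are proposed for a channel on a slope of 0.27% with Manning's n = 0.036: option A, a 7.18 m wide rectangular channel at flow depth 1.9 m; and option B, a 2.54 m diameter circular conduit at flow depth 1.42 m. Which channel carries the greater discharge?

Channel A: Flow area A = b·y = 7.18 × 1.9 = 13.64 m². Wetted perimeter P = b + 2y = 7.18 + 2×1.9 = 10.98 m. Hydraulic radius R = A/P = 13.64/10.98 = 1.242 m. Q_A = (1/0.036)·13.64·1.242^(2/3)·√0.0027 = 22.76 m³/s.
Channel B: For a circular section of diameter D = 2.54 m at depth y = 1.42 m, the central angle is θ = 2 arccos(1 − 2y/D) = 3.378 rad. Then A = (D²/8)(θ − sin θ) = 2.914 m² and P = Dθ/2 = 4.291 m. Hydraulic radius R = A/P = 2.914/4.291 = 0.6791 m. Q_B = (1/0.036)·2.914·0.6791^(2/3)·√0.0027 = 3.249 m³/s.
Q_A = 22.76 m³/s vs Q_B = 3.249 m³/s, so channel A carries more.

channel A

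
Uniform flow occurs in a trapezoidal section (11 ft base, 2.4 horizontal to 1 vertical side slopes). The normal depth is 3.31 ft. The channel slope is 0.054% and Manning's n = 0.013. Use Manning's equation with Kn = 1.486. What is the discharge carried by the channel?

Q = 284 ft³/s

With bottom width b = 11 ft and side slope z = 2.4: A = (b + zy)y = (11 + 2.4×3.31)×3.31 = 62.7 ft²; P = b + 2y√(1+z²) = 11 + 2×3.31×2.6 = 28.21 ft.
Hydraulic radius R = A/P = 62.7/28.21 = 2.223 ft.
Manning's equation: Q = (1.486/n) A R^(2/3) S^(1/2) = (1.486/0.013) × 62.7 × 2.223^(2/3) × 0.00054^(1/2) = 284 ft³/s.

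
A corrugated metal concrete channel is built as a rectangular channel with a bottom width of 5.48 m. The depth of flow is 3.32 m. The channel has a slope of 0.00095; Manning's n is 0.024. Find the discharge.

Q = 30.6 m³/s

Flow area A = b·y = 5.48 × 3.32 = 18.19 m². Wetted perimeter P = b + 2y = 5.48 + 2×3.32 = 12.12 m.
Hydraulic radius R = A/P = 18.19/12.12 = 1.501 m.
Manning's equation: Q = (1/n) A R^(2/3) S^(1/2) = (1/0.024) × 18.19 × 1.501^(2/3) × 0.00095^(1/2) = 30.6 m³/s.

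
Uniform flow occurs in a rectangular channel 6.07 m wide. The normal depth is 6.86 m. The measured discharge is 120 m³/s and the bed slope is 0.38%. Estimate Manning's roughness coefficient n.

n = 0.0351

Flow area A = b·y = 6.07 × 6.86 = 41.64 m². Wetted perimeter P = b + 2y = 6.07 + 2×6.86 = 19.79 m.
Hydraulic radius R = A/P = 41.64/19.79 = 2.104 m.
Rearranging Manning's equation: n = (1/Q) A R^(2/3) S^(1/2) = (1/120) × 41.64 × 2.104^(2/3) × √0.0038 = 0.0351.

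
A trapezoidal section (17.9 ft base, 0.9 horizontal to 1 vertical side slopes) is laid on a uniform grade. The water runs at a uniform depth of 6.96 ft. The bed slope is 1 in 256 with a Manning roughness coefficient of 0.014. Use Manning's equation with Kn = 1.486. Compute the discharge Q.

With bottom width b = 17.9 ft and side slope z = 0.9: A = (b + zy)y = (17.9 + 0.9×6.96)×6.96 = 168.2 ft²; P = b + 2y√(1+z²) = 17.9 + 2×6.96×1.345 = 36.63 ft.
Hydraulic radius R = A/P = 168.2/36.63 = 4.592 ft.
Manning's equation: Q = (1.486/n) A R^(2/3) S^(1/2) = (1.486/0.014) × 168.2 × 4.592^(2/3) × 0.003906^(1/2) = 3080 ft³/s.

Q = 3080 ft³/s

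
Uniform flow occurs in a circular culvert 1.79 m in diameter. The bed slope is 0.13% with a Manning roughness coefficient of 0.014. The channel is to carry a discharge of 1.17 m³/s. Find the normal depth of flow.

Manning's equation rearranged: A R^(2/3) = nQ / (1·√S) = 0.014 × 1.17 / (√0.0013) = 0.4543.
At y = 0.511 m: A R^(2/3) = 0.2618 — short.
At y = 0.683 m: A R^(2/3) = 0.4549 — ≈ 0.4543.

y_n = 0.683 m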